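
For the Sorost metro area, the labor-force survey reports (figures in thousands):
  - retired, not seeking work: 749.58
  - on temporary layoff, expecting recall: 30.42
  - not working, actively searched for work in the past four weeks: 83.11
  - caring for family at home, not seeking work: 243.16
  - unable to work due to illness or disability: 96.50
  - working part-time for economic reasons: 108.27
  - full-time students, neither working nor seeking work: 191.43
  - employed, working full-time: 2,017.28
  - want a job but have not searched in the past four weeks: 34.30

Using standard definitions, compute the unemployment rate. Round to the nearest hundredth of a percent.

Employed = 108.27 + 2,017.28 = 2,125.55 thousand (anyone who worked, including part-time for economic reasons, counts as employed).
Unemployed = 30.42 + 83.11 = 113.53 thousand (jobless and actively searching, or on temporary layoff).
Labor force = 2,125.55 + 113.53 = 2,239.08 thousand.
Unemployment rate = 113.53 / 2,239.08 = 5.07%.

Unemployment rate ≈ 5.07%.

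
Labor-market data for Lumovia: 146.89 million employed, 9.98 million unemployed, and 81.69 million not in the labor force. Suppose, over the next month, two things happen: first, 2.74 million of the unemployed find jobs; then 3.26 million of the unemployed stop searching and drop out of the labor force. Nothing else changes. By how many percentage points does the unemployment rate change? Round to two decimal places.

Initially, labor force = 146.89 + 9.98 = 156.87 million, so u = 9.98/156.87 = 6.36%.
After the first change, unemployed falls and employed rises by 2.74; labor force unchanged → E = 149.63, U = 7.24, labor force = 156.87 million.
After the second change, unemployed and labor force both fall by 3.26 → E = 149.63, U = 3.98, labor force = 153.61 million.
New unemployment rate = 3.98 / 153.61 = 2.59%.
Change = 2.59% − 6.36% = −3.77 percentage points.

The unemployment rate changes by −3.77 percentage points.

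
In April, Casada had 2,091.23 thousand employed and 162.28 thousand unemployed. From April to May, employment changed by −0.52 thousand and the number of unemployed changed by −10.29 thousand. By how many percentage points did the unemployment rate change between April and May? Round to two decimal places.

The unemployment rate changed by −0.42 percentage points.

April: labor force = 2,091.23 + 162.28 = 2,253.51; u = 162.28/2,253.51 = 7.20%.
May: labor force = 2,090.71 + 151.99 = 2,242.70; u = 151.99/2,242.70 = 6.78%.
Change = 6.78% − 7.20% = −0.42 pp.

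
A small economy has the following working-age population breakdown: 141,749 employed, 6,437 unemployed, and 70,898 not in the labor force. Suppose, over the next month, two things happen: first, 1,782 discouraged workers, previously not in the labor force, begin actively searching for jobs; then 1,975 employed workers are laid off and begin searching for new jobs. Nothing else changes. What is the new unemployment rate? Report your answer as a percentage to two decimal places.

Initially, labor force = 141,749 + 6,437 = 148,186, so u = 6,437/148,186 = 4.34%.
After the first change, unemployed and labor force both rise by 1,782 → E = 141,749, U = 8,219, labor force = 149,968.
After the second change, employed falls and unemployed rises by 1,975; labor force unchanged → E = 139,774, U = 10,194, labor force = 149,968.
New unemployment rate = 10,194 / 149,968 = 6.80%.

New unemployment rate ≈ 6.80%.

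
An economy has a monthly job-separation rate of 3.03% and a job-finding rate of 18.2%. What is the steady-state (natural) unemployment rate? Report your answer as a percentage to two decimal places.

At steady state the flows balance: s·E = f·U, so U/(E+U) = s/(s+f).
u* = 3.03 / (3.03 + 18.2) = 3.03 / 21.23 = 14.27%.

Steady-state unemployment rate ≈ 14.27%.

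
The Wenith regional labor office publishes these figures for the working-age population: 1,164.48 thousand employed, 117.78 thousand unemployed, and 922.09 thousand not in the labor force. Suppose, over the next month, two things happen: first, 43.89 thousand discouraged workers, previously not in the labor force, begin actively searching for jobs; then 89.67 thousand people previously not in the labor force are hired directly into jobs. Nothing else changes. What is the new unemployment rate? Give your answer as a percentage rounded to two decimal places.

New unemployment rate ≈ 11.42%.

Initially, labor force = 1,164.48 + 117.78 = 1,282.26 thousand, so u = 117.78/1,282.26 = 9.19%.
After the first change, unemployed and labor force both rise by 43.89 → E = 1,164.48, U = 161.67, labor force = 1,326.15 thousand.
After the second change, employed and labor force both rise by 89.67; unemployed unchanged → E = 1,254.15, U = 161.67, labor force = 1,415.82 thousand.
New unemployment rate = 161.67 / 1,415.82 = 11.42%.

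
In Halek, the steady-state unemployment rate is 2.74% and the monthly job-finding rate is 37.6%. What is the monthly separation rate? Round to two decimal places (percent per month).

Separation rate ≈ 1.06% per month.

From u* = s/(s+f): s = u·f/(1−u).
s = 0.0274 × 37.6 / (1 − 0.0274) = 1.0302 / 0.9726 ≈ 1.06% per month.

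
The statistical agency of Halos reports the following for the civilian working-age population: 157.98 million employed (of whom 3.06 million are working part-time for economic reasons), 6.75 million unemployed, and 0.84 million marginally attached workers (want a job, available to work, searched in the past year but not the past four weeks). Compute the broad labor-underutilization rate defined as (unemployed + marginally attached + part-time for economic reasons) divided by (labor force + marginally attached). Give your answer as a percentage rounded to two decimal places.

Labor force = 157.98 + 6.75 = 164.73 million.
Numerator = 6.75 + 0.84 + 3.06 = 10.65 million.
Denominator = 164.73 + 0.84 = 165.57 million.
Broad rate = 10.65 / 165.57 = 6.43%.

Broad underutilization rate ≈ 6.43%.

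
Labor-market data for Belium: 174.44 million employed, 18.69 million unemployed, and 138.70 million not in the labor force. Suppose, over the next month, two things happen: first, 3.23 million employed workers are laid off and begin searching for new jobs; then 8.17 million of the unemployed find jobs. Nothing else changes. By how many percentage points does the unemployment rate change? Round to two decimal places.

Initially, labor force = 174.44 + 18.69 = 193.13 million, so u = 18.69/193.13 = 9.68%.
After the first change, employed falls and unemployed rises by 3.23; labor force unchanged → E = 171.21, U = 21.92, labor force = 193.13 million.
After the second change, unemployed falls and employed rises by 8.17; labor force unchanged → E = 179.38, U = 13.75, labor force = 193.13 million.
New unemployment rate = 13.75 / 193.13 = 7.12%.
Change = 7.12% − 9.68% = −2.56 percentage points.

The unemployment rate changes by −2.56 percentage points.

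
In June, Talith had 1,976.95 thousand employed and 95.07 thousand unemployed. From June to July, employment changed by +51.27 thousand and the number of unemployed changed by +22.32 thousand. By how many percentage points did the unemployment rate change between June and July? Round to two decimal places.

The unemployment rate changed by +0.88 percentage points.

June: labor force = 1,976.95 + 95.07 = 2,072.02; u = 95.07/2,072.02 = 4.59%.
July: labor force = 2,028.22 + 117.39 = 2,145.61; u = 117.39/2,145.61 = 5.47%.
Change = 5.47% − 4.59% = +0.88 pp.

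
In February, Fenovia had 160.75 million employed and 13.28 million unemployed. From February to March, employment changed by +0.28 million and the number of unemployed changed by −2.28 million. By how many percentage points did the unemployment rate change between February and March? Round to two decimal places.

The unemployment rate changed by −1.24 percentage points.

February: labor force = 160.75 + 13.28 = 174.03; u = 13.28/174.03 = 7.63%.
March: labor force = 161.03 + 11.00 = 172.03; u = 11.00/172.03 = 6.39%.
Change = 6.39% − 7.63% = −1.24 pp.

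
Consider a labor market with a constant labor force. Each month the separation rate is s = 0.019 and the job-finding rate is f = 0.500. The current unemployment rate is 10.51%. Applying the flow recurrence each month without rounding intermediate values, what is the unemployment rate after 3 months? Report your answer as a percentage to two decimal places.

Unemployment rate after three months ≈ 4.42%.

With a fixed labor force, u_{t+1} = u_t + s·(1−u_t) − f·u_t = u_t·(1−s−f) + s.
Here 1−s−f = 0.481 and s = 0.019.
u_1 = 0.105100 × 0.481 + 0.019 = 0.069553.
u_2 = 0.069553 × 0.481 + 0.019 = 0.052455.
u_3 = 0.052455 × 0.481 + 0.019 = 0.044231.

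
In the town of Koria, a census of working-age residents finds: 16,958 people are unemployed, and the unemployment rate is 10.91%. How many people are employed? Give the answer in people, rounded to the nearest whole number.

About 138,477 are employed.

Labor force = U / u = 16,958 / 0.1091 ≈ 155,435.
Employed = labor force − unemployed = 155,435 − 16,958 = 138,477.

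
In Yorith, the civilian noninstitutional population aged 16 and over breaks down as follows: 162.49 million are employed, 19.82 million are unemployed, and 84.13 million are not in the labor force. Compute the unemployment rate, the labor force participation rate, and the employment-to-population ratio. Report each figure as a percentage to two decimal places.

Unemployment rate ≈ 10.87%; labor force participation rate ≈ 68.42%; employment-population ratio ≈ 60.99%.

Labor force = employed + unemployed = 162.49 + 19.82 = 182.31 million.
Working-age population = 182.31 + 84.13 = 266.44 million.
Unemployment rate = 19.82 / 182.31 = 10.87%.
Labor force participation rate = 182.31 / 266.44 = 68.42%.
Employment-population ratio = 162.49 / 266.44 = 60.99%.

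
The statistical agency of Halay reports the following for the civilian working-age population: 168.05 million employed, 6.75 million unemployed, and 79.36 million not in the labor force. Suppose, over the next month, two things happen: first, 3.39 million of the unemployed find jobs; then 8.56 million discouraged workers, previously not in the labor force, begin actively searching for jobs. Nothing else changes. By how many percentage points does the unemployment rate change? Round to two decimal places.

The unemployment rate changes by +2.64 percentage points.

Initially, labor force = 168.05 + 6.75 = 174.80 million, so u = 6.75/174.80 = 3.86%.
After the first change, unemployed falls and employed rises by 3.39; labor force unchanged → E = 171.44, U = 3.36, labor force = 174.80 million.
After the second change, unemployed and labor force both rise by 8.56 → E = 171.44, U = 11.92, labor force = 183.36 million.
New unemployment rate = 11.92 / 183.36 = 6.50%.
Change = 6.50% − 3.86% = +2.64 percentage points.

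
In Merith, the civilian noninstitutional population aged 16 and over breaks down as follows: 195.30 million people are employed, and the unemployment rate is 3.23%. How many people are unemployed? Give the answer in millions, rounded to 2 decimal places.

Let U be the number unemployed. The labor force is E + U, and U/(E+U) = 0.0323.
So U = 0.0323 × 195.30 / (1 − 0.0323) = 6.3082 / 0.9677 ≈ 6.52 million.

About 6.52 million are unemployed.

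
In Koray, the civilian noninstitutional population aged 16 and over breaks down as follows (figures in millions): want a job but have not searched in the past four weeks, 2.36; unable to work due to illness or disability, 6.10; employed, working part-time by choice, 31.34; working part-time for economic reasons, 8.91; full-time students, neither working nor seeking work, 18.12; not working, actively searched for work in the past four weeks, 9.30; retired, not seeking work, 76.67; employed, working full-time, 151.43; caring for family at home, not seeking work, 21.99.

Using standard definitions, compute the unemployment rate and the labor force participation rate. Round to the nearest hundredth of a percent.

Employed = 31.34 + 8.91 + 151.43 = 191.68 million (anyone who worked, including part-time for economic reasons, counts as employed).
Unemployed = 9.30 million.
Labor force = 191.68 + 9.30 = 200.98 million.
Not in labor force = 2.36 + 6.10 + 18.12 + 76.67 + 21.99 = 125.24 million (those not working and not actively searching are outside the labor force — including those who want a job but have given up searching).
Civilian working-age population = 200.98 + 125.24 = 326.22 million.
Unemployment rate = 9.30 / 200.98 = 4.63%.
Labor force participation rate = 200.98 / 326.22 = 61.61%.

Unemployment rate ≈ 4.63%; labor force participation rate ≈ 61.61%.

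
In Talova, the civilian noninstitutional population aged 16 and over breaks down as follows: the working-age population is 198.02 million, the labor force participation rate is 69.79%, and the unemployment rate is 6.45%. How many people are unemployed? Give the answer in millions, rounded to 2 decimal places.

About 8.91 million are unemployed.

Labor force = 0.6979 × 198.02 = 138.20 million.
Unemployed = 0.0645 × 138.20 ≈ 8.91 million.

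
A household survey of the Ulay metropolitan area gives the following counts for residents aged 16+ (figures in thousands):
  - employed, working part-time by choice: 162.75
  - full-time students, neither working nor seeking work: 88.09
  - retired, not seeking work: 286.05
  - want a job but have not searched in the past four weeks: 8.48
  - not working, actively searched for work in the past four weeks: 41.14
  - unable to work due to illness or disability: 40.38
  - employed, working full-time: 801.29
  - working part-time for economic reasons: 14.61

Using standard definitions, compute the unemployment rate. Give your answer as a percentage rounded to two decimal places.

Employed = 162.75 + 801.29 + 14.61 = 978.65 thousand (anyone who worked, including part-time for economic reasons, counts as employed).
Unemployed = 41.14 thousand.
Labor force = 978.65 + 41.14 = 1,019.79 thousand.
Unemployment rate = 41.14 / 1,019.79 = 4.03%.

Unemployment rate ≈ 4.03%.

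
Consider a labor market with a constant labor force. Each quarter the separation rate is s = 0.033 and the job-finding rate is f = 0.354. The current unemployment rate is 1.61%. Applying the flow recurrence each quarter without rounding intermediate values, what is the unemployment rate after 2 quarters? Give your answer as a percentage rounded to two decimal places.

With a fixed labor force, u_{t+1} = u_t + s·(1−u_t) − f·u_t = u_t·(1−s−f) + s.
Here 1−s−f = 0.613 and s = 0.033.
u_1 = 0.016100 × 0.613 + 0.033 = 0.042869.
u_2 = 0.042869 × 0.613 + 0.033 = 0.059279.

Unemployment rate after two quarters ≈ 5.93%.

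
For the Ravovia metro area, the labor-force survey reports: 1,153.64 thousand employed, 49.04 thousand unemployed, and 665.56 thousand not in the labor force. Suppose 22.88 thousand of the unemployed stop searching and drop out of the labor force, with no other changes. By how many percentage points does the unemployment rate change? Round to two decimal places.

Initially, labor force = 1,153.64 + 49.04 = 1,202.68 thousand, so u = 49.04/1,202.68 = 4.08%.
After the change, unemployed and labor force both fall by 22.88 → E = 1,153.64, U = 26.16, labor force = 1,179.80 thousand.
New unemployment rate = 26.16 / 1,179.80 = 2.22%.
Change = 2.22% − 4.08% = −1.86 percentage points.

The unemployment rate changes by −1.86 percentage points.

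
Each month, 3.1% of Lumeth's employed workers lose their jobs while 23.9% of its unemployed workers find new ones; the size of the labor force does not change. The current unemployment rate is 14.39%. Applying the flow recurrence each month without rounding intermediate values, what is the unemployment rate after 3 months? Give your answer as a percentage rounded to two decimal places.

Unemployment rate after three months ≈ 12.61%.

With a fixed labor force, u_{t+1} = u_t + s·(1−u_t) − f·u_t = u_t·(1−s−f) + s.
Here 1−s−f = 0.730 and s = 0.031.
u_1 = 0.143900 × 0.730 + 0.031 = 0.136047.
u_2 = 0.136047 × 0.730 + 0.031 = 0.130314.
u_3 = 0.130314 × 0.730 + 0.031 = 0.126129.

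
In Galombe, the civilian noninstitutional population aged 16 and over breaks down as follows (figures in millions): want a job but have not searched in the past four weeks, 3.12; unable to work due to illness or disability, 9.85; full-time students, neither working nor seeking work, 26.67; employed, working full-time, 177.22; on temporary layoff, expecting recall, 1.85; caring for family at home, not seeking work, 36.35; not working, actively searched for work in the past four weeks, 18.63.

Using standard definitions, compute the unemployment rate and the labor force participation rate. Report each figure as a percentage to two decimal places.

Employed = 177.22 million.
Unemployed = 1.85 + 18.63 = 20.48 million (jobless and actively searching, or on temporary layoff).
Labor force = 177.22 + 20.48 = 197.70 million.
Not in labor force = 3.12 + 9.85 + 26.67 + 36.35 = 75.99 million (those not working and not actively searching are outside the labor force — including those who want a job but have given up searching).
Civilian working-age population = 197.70 + 75.99 = 273.69 million.
Unemployment rate = 20.48 / 197.70 = 10.36%.
Labor force participation rate = 197.70 / 273.69 = 72.24%.

Unemployment rate ≈ 10.36%; labor force participation rate ≈ 72.24%.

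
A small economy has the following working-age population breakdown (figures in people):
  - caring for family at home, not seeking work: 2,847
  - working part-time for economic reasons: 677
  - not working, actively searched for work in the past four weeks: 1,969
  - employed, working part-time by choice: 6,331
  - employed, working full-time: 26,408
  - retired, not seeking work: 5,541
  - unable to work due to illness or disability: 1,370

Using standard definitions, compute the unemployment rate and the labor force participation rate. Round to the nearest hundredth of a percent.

Unemployment rate ≈ 5.56%; labor force participation rate ≈ 78.38%.

Employed = 677 + 6,331 + 26,408 = 33,416 (anyone who worked, including part-time for economic reasons, counts as employed).
Unemployed = 1,969.
Labor force = 33,416 + 1,969 = 35,385.
Not in labor force = 2,847 + 5,541 + 1,370 = 9,758 (those not working and not actively searching are outside the labor force).
Civilian working-age population = 35,385 + 9,758 = 45,143.
Unemployment rate = 1,969 / 35,385 = 5.56%.
Labor force participation rate = 35,385 / 45,143 = 78.38%.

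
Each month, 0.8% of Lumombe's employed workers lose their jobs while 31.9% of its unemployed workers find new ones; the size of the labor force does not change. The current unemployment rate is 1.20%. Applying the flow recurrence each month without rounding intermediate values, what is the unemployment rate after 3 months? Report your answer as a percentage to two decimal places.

With a fixed labor force, u_{t+1} = u_t + s·(1−u_t) − f·u_t = u_t·(1−s−f) + s.
Here 1−s−f = 0.673 and s = 0.008.
u_1 = 0.012000 × 0.673 + 0.008 = 0.016076.
u_2 = 0.016076 × 0.673 + 0.008 = 0.018819.
u_3 = 0.018819 × 0.673 + 0.008 = 0.020665.

Unemployment rate after three months ≈ 2.07%.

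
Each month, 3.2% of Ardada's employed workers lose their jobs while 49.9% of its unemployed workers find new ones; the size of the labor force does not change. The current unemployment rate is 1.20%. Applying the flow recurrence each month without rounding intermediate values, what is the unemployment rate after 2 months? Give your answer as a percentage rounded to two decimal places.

Unemployment rate after two months ≈ 4.96%.

With a fixed labor force, u_{t+1} = u_t + s·(1−u_t) − f·u_t = u_t·(1−s−f) + s.
Here 1−s−f = 0.469 and s = 0.032.
u_1 = 0.012000 × 0.469 + 0.032 = 0.037628.
u_2 = 0.037628 × 0.469 + 0.032 = 0.049648.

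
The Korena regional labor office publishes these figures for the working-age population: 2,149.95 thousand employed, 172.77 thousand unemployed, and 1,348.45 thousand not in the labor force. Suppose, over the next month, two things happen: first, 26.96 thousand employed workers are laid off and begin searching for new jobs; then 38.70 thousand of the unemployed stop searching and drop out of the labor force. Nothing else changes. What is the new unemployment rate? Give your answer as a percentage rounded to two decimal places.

Initially, labor force = 2,149.95 + 172.77 = 2,322.72 thousand, so u = 172.77/2,322.72 = 7.44%.
After the first change, employed falls and unemployed rises by 26.96; labor force unchanged → E = 2,122.99, U = 199.73, labor force = 2,322.72 thousand.
After the second change, unemployed and labor force both fall by 38.70 → E = 2,122.99, U = 161.03, labor force = 2,284.02 thousand.
New unemployment rate = 161.03 / 2,284.02 = 7.05%.

New unemployment rate ≈ 7.05%.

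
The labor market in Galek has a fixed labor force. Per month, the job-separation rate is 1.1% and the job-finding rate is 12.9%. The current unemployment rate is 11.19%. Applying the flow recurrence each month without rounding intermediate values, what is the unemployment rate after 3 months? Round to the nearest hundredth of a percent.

Unemployment rate after three months ≈ 9.98%.

With a fixed labor force, u_{t+1} = u_t + s·(1−u_t) − f·u_t = u_t·(1−s−f) + s.
Here 1−s−f = 0.860 and s = 0.011.
u_1 = 0.111900 × 0.860 + 0.011 = 0.107234.
u_2 = 0.107234 × 0.860 + 0.011 = 0.103221.
u_3 = 0.103221 × 0.860 + 0.011 = 0.099770.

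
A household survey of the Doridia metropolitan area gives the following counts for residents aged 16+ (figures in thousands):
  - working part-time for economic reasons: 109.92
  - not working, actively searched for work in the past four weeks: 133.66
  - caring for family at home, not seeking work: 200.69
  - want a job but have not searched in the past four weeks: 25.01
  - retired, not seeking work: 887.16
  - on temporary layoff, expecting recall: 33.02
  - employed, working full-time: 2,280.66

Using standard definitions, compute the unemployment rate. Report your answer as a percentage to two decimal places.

Employed = 109.92 + 2,280.66 = 2,390.58 thousand (anyone who worked, including part-time for economic reasons, counts as employed).
Unemployed = 133.66 + 33.02 = 166.68 thousand (jobless and actively searching, or on temporary layoff).
Labor force = 2,390.58 + 166.68 = 2,557.26 thousand.
Unemployment rate = 166.68 / 2,557.26 = 6.52%.

Unemployment rate ≈ 6.52%.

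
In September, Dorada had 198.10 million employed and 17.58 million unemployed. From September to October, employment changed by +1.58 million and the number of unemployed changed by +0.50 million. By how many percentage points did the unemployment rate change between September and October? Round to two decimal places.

The unemployment rate changed by +0.15 percentage points.

September: labor force = 198.10 + 17.58 = 215.68; u = 17.58/215.68 = 8.15%.
October: labor force = 199.68 + 18.08 = 217.76; u = 18.08/217.76 = 8.30%.
Change = 8.30% − 8.15% = +0.15 pp.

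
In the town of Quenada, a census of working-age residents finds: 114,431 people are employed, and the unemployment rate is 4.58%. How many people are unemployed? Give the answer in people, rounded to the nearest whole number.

Let U be the number unemployed. The labor force is E + U, and U/(E+U) = 0.0458.
So U = 0.0458 × 114,431 / (1 − 0.0458) = 5240.94 / 0.9542 ≈ 5,492.

About 5,492 are unemployed.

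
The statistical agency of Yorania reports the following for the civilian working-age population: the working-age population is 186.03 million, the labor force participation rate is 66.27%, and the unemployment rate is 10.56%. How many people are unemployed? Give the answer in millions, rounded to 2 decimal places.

About 13.02 million are unemployed.

Labor force = 0.6627 × 186.03 = 123.28 million.
Unemployed = 0.1056 × 123.28 ≈ 13.02 million.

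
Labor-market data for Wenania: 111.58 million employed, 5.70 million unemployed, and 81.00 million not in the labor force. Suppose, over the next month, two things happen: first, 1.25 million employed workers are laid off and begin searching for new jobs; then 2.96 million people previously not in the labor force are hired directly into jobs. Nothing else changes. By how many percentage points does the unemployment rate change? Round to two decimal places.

The unemployment rate changes by +0.92 percentage points.

Initially, labor force = 111.58 + 5.70 = 117.28 million, so u = 5.70/117.28 = 4.86%.
After the first change, employed falls and unemployed rises by 1.25; labor force unchanged → E = 110.33, U = 6.95, labor force = 117.28 million.
After the second change, employed and labor force both rise by 2.96; unemployed unchanged → E = 113.29, U = 6.95, labor force = 120.24 million.
New unemployment rate = 6.95 / 120.24 = 5.78%.
Change = 5.78% − 4.86% = +0.92 percentage points.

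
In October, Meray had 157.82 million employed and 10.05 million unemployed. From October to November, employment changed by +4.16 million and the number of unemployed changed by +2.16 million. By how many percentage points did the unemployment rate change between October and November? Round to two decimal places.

October: labor force = 157.82 + 10.05 = 167.87; u = 10.05/167.87 = 5.99%.
November: labor force = 161.98 + 12.21 = 174.19; u = 12.21/174.19 = 7.01%.
Change = 7.01% − 5.99% = +1.02 pp.

The unemployment rate changed by +1.02 percentage points.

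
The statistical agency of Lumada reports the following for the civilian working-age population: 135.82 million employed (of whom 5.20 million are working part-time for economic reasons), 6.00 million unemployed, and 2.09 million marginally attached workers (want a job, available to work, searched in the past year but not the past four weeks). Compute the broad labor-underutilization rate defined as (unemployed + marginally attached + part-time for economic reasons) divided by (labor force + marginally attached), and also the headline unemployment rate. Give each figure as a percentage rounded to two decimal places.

Labor force = 135.82 + 6.00 = 141.82 million.
Numerator = 6.00 + 2.09 + 5.20 = 13.29 million.
Denominator = 141.82 + 2.09 = 143.91 million.
Broad rate = 13.29 / 143.91 = 9.23%.
Headline unemployment rate = 6.00 / 141.82 = 4.23%.

Broad underutilization rate ≈ 9.23%; headline unemployment rate ≈ 4.23%.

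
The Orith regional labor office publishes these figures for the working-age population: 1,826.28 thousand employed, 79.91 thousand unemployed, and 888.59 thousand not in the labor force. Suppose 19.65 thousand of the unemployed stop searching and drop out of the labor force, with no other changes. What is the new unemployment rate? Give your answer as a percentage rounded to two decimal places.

New unemployment rate ≈ 3.19%.

Initially, labor force = 1,826.28 + 79.91 = 1,906.19 thousand, so u = 79.91/1,906.19 = 4.19%.
After the change, unemployed and labor force both fall by 19.65 → E = 1,826.28, U = 60.26, labor force = 1,886.54 thousand.
New unemployment rate = 60.26 / 1,886.54 = 3.19%.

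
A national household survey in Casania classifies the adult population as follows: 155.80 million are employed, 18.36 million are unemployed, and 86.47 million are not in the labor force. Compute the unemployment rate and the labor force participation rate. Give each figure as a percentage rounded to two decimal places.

Unemployment rate ≈ 10.54%; labor force participation rate ≈ 66.82%.

Labor force = employed + unemployed = 155.80 + 18.36 = 174.16 million.
Working-age population = 174.16 + 86.47 = 260.63 million.
Unemployment rate = 18.36 / 174.16 = 10.54%.
Labor force participation rate = 174.16 / 260.63 = 66.82%.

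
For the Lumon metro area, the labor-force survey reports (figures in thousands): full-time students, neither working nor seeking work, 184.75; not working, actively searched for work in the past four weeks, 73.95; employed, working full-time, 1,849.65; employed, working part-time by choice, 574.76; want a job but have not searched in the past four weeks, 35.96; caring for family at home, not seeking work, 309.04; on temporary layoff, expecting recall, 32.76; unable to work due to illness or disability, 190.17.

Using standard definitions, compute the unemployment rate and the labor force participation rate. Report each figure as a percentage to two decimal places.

Employed = 1,849.65 + 574.76 = 2,424.41 thousand.
Unemployed = 73.95 + 32.76 = 106.71 thousand (jobless and actively searching, or on temporary layoff).
Labor force = 2,424.41 + 106.71 = 2,531.12 thousand.
Not in labor force = 184.75 + 35.96 + 309.04 + 190.17 = 719.92 thousand (those not working and not actively searching are outside the labor force — including those who want a job but have given up searching).
Civilian working-age population = 2,531.12 + 719.92 = 3,251.04 thousand.
Unemployment rate = 106.71 / 2,531.12 = 4.22%.
Labor force participation rate = 2,531.12 / 3,251.04 = 77.86%.

Unemployment rate ≈ 4.22%; labor force participation rate ≈ 77.86%.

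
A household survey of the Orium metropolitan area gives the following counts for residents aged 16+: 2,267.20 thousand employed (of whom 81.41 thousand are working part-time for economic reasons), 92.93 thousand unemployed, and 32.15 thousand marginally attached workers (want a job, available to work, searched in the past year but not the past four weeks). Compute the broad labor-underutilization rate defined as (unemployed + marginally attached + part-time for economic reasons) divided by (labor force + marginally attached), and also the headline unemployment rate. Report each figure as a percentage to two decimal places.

Broad underutilization rate ≈ 8.63%; headline unemployment rate ≈ 3.94%.

Labor force = 2,267.20 + 92.93 = 2,360.13 thousand.
Numerator = 92.93 + 32.15 + 81.41 = 206.49 thousand.
Denominator = 2,360.13 + 32.15 = 2,392.28 thousand.
Broad rate = 206.49 / 2,392.28 = 8.63%.
Headline unemployment rate = 92.93 / 2,360.13 = 3.94%.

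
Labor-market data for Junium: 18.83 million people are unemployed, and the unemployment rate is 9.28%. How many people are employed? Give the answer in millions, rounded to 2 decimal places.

Labor force = U / u = 18.83 / 0.0928 ≈ 202.91 million.
Employed = labor force − unemployed = 202.91 − 18.83 = 184.08 million.

About 184.08 million are employed.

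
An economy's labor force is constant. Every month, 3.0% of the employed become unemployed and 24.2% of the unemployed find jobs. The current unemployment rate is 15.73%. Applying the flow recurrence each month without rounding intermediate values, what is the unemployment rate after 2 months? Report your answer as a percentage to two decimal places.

Unemployment rate after two months ≈ 13.52%.

With a fixed labor force, u_{t+1} = u_t + s·(1−u_t) − f·u_t = u_t·(1−s−f) + s.
Here 1−s−f = 0.728 and s = 0.030.
u_1 = 0.157300 × 0.728 + 0.030 = 0.144514.
u_2 = 0.144514 × 0.728 + 0.030 = 0.135206.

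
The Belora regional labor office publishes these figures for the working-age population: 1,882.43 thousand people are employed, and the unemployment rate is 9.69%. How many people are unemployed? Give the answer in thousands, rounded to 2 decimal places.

Let U be the number unemployed. The labor force is E + U, and U/(E+U) = 0.0969.
So U = 0.0969 × 1,882.43 / (1 − 0.0969) = 182.4075 / 0.9031 ≈ 201.98 thousand.

About 201.98 thousand are unemployed.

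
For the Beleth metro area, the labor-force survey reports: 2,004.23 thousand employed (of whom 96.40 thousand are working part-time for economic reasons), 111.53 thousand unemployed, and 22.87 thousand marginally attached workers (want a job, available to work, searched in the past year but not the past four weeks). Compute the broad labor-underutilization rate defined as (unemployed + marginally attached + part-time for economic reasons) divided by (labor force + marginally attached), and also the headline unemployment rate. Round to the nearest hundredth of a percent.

Broad underutilization rate ≈ 10.79%; headline unemployment rate ≈ 5.27%.

Labor force = 2,004.23 + 111.53 = 2,115.76 thousand.
Numerator = 111.53 + 22.87 + 96.40 = 230.80 thousand.
Denominator = 2,115.76 + 22.87 = 2,138.63 thousand.
Broad rate = 230.80 / 2,138.63 = 10.79%.
Headline unemployment rate = 111.53 / 2,115.76 = 5.27%.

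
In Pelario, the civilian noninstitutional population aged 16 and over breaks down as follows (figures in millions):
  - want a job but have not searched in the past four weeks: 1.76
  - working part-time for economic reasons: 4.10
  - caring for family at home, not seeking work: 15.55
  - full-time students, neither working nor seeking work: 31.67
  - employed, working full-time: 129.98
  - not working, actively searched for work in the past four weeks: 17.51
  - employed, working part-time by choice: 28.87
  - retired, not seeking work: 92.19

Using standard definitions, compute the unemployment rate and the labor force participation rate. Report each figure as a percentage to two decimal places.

Unemployment rate ≈ 9.70%; labor force participation rate ≈ 56.11%.

Employed = 4.10 + 129.98 + 28.87 = 162.95 million (anyone who worked, including part-time for economic reasons, counts as employed).
Unemployed = 17.51 million.
Labor force = 162.95 + 17.51 = 180.46 million.
Not in labor force = 1.76 + 15.55 + 31.67 + 92.19 = 141.17 million (those not working and not actively searching are outside the labor force — including those who want a job but have given up searching).
Civilian working-age population = 180.46 + 141.17 = 321.63 million.
Unemployment rate = 17.51 / 180.46 = 9.70%.
Labor force participation rate = 180.46 / 321.63 = 56.11%.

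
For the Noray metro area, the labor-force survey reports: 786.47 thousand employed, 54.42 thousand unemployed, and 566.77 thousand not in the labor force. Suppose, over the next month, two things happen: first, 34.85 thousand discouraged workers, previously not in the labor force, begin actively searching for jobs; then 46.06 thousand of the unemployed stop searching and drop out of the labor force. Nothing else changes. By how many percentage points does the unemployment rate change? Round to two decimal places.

The unemployment rate changes by −1.26 percentage points.

Initially, labor force = 786.47 + 54.42 = 840.89 thousand, so u = 54.42/840.89 = 6.47%.
After the first change, unemployed and labor force both rise by 34.85 → E = 786.47, U = 89.27, labor force = 875.74 thousand.
After the second change, unemployed and labor force both fall by 46.06 → E = 786.47, U = 43.21, labor force = 829.68 thousand.
New unemployment rate = 43.21 / 829.68 = 5.21%.
Change = 5.21% − 6.47% = −1.26 percentage points.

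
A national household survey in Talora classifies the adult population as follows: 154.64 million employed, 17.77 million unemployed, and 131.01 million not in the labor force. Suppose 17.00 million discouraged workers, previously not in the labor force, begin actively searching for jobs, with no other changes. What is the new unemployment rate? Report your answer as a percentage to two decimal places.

Initially, labor force = 154.64 + 17.77 = 172.41 million, so u = 17.77/172.41 = 10.31%.
After the change, unemployed and labor force both rise by 17.00 → E = 154.64, U = 34.77, labor force = 189.41 million.
New unemployment rate = 34.77 / 189.41 = 18.36%.

New unemployment rate ≈ 18.36%.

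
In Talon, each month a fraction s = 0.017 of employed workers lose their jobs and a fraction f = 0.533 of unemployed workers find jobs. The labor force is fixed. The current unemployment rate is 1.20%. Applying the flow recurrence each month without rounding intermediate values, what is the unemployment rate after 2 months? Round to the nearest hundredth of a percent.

Unemployment rate after two months ≈ 2.71%.

With a fixed labor force, u_{t+1} = u_t + s·(1−u_t) − f·u_t = u_t·(1−s−f) + s.
Here 1−s−f = 0.450 and s = 0.017.
u_1 = 0.012000 × 0.450 + 0.017 = 0.022400.
u_2 = 0.022400 × 0.450 + 0.017 = 0.027080.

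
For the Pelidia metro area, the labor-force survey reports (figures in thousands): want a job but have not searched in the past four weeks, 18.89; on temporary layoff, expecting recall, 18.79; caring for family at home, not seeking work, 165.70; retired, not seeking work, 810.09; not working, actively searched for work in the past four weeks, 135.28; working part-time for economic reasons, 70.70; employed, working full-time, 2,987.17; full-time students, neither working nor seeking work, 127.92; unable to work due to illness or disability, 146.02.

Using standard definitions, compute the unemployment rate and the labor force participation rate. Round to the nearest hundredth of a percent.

Unemployment rate ≈ 4.80%; labor force participation rate ≈ 71.69%.

Employed = 70.70 + 2,987.17 = 3,057.87 thousand (anyone who worked, including part-time for economic reasons, counts as employed).
Unemployed = 18.79 + 135.28 = 154.07 thousand (jobless and actively searching, or on temporary layoff).
Labor force = 3,057.87 + 154.07 = 3,211.94 thousand.
Not in labor force = 18.89 + 165.70 + 810.09 + 127.92 + 146.02 = 1,268.62 thousand (those not working and not actively searching are outside the labor force — including those who want a job but have given up searching).
Civilian working-age population = 3,211.94 + 1,268.62 = 4,480.56 thousand.
Unemployment rate = 154.07 / 3,211.94 = 4.80%.
Labor force participation rate = 3,211.94 / 4,480.56 = 71.69%.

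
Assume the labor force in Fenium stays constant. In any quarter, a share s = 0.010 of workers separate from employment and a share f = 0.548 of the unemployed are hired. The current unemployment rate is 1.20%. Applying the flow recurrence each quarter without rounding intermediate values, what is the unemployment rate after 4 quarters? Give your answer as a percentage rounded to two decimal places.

Unemployment rate after four quarters ≈ 1.77%.

With a fixed labor force, u_{t+1} = u_t + s·(1−u_t) − f·u_t = u_t·(1−s−f) + s.
Here 1−s−f = 0.442 and s = 0.010.
u_1 = 0.012000 × 0.442 + 0.010 = 0.015304.
u_2 = 0.015304 × 0.442 + 0.010 = 0.016764.
u_3 = 0.016764 × 0.442 + 0.010 = 0.017410.
u_4 = 0.017410 × 0.442 + 0.010 = 0.017695.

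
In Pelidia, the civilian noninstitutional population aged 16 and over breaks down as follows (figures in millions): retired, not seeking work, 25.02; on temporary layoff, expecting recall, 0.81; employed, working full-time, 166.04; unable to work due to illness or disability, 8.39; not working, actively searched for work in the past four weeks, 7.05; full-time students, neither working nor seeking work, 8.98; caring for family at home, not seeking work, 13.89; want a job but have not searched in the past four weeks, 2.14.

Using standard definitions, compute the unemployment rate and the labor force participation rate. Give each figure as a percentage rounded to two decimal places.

Employed = 166.04 million.
Unemployed = 0.81 + 7.05 = 7.86 million (jobless and actively searching, or on temporary layoff).
Labor force = 166.04 + 7.86 = 173.90 million.
Not in labor force = 25.02 + 8.39 + 8.98 + 13.89 + 2.14 = 58.42 million (those not working and not actively searching are outside the labor force — including those who want a job but have given up searching).
Civilian working-age population = 173.90 + 58.42 = 232.32 million.
Unemployment rate = 7.86 / 173.90 = 4.52%.
Labor force participation rate = 173.90 / 232.32 = 74.85%.

Unemployment rate ≈ 4.52%; labor force participation rate ≈ 74.85%.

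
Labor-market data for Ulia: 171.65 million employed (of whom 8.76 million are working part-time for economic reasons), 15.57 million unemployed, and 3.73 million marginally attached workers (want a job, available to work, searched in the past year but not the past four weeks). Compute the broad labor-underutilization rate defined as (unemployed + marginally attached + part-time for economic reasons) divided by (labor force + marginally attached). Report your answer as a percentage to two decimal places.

Broad underutilization rate ≈ 14.69%.

Labor force = 171.65 + 15.57 = 187.22 million.
Numerator = 15.57 + 3.73 + 8.76 = 28.06 million.
Denominator = 187.22 + 3.73 = 190.95 million.
Broad rate = 28.06 / 190.95 = 14.69%.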